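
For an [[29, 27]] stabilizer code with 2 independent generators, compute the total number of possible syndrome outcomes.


Each stabilizer generator gives a binary (+1 or -1) measurement outcome.
With 2 independent generators:
Total syndromes = 2^2
= 4

4


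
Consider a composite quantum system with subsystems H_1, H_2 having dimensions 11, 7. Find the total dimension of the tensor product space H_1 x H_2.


dim(H_1 x H_2) = 11 * 7
= 77

77


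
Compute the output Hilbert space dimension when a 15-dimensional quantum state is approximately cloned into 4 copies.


Output space = H^(tensor 4) where dim(H) = 15
dim = 15^4
= 225 (after 2 factors)
= 3375 (after 3 factors)
= 50625 (after 4 factors)
= 50625

50625


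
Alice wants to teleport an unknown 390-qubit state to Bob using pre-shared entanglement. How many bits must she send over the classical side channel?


Quantum teleportation requires 2 classical bits per qubit teleported.
390 qubit(s) -> 2 * 390 = 780 classical bits

780


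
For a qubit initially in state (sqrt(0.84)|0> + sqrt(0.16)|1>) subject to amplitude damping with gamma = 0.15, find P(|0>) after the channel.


For amplitude damping with parameter gamma on state sqrt(a)|0> + sqrt(b)|1>:
alpha^2 = 0.84, beta^2 = 0.16
P(|0>) = alpha^2 + gamma * beta^2
= 0.84 + 0.15 * 0.16
= 0.84 + 0.0240
= 0.8640

0.8640


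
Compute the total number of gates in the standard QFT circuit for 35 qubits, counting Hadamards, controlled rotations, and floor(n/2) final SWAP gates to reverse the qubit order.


Hadamard gates: 35
Controlled rotations: n*(n-1)/2 = 35*34/2 = 595
SWAP gates: floor(n/2) = floor(35/2) = 17
Total = 35 + 595 + 17
= 647

647


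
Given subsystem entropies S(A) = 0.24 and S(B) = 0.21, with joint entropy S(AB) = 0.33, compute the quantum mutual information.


I(A:B) = S(A) + S(B) - S(AB)
= 0.24 + 0.21 - 0.33
= 0.1200

0.1200


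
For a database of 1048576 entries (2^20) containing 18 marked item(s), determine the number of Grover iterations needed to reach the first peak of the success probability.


After j Grover iterations the success probability is P(j) = sin^2((2j+1)*theta), where sin(theta) = sqrt(k/N).
N = 2^20 = 1048576, k = 18
sin(theta) = sqrt(k/N) = 0.004143203796
theta = arcsin(sqrt(k/N)) = 0.00414321565 rad
P(j) reaches its first maximum when (2j+1)*theta is as close as possible to pi/2, i.e. j = round(pi/(4*theta) - 1/2).
pi/(4*theta) - 1/2 = 189.0625
(For comparison, the common estimate pi/4 * sqrt(N/k) = 189.5630; the exact maximiser is used here.)
Optimal iterations = 189

189


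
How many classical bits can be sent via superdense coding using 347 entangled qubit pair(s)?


Superdense coding allows 2 classical bits per shared entangled pair.
347 pair(s) -> 2 * 347 = 694 classical bits

694


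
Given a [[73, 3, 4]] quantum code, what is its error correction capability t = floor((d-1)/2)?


Code parameters: [[73, 3, 4]], distance d = 4.
Number of correctable errors = floor((d-1)/2)
= floor((4 - 1)/2)
= floor(3/2)
= 1

1


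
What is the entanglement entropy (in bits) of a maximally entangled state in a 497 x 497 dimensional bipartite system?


For a maximally entangled state in d x d:
S = log2(d) = log2(497)
= 8.9571

8.9571


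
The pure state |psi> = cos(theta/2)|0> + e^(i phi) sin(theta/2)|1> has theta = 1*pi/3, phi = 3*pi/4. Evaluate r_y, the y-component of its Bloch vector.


theta = 1.0472, phi = 2.3562
r_y = sin(theta)*sin(phi) = 0.8660 * 0.7071
r_y = 0.6124

0.6124


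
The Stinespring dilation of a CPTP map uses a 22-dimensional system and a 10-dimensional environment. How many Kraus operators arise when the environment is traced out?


Tracing out the environment in an orthonormal basis {|i>_E} gives Kraus operators K_i = <i|_E U |0>_E.
Number of Kraus operators = dim(H_env) = d_env
= 10

10


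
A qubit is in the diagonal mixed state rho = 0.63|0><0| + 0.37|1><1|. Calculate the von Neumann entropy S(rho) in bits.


S = -p*log2(p) - (1-p)*log2(1-p)
p = 0.6300, 1-p = 0.3700
= -0.6300 * log2(0.6300) - 0.3700 * log2(0.3700)
= -(-0.4199) - (-0.5307)
= 0.9507

0.9507


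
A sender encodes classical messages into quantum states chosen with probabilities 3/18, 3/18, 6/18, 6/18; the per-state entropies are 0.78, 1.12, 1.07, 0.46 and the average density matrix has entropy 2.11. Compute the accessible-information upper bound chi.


chi = S(rho) - sum_i p_i * S(rho_i)
Weighted entropy = 3/18 * 0.78 + 3/18 * 1.12 + 6/18 * 1.07 + 6/18 * 0.46
= 0.8267
chi = 2.11 - 0.8267
= 1.2833

1.2833


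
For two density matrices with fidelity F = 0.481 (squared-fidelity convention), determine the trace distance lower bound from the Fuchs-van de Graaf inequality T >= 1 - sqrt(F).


Fuchs-van de Graaf (squared-fidelity convention): 1 - sqrt(F) <= T <= sqrt(1 - F).
Lower bound: T >= 1 - sqrt(F)
sqrt(F) = sqrt(0.481) = 0.6935
T >= 1 - 0.6935
T >= 0.3065

0.3065


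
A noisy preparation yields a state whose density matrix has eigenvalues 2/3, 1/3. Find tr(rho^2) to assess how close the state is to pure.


tr(rho^2) = sum of eigenvalues squared
= (2/3)^2 + (1/3)^2
= (4 + 1) / 9
= 5/9
= 0.5556

0.5556


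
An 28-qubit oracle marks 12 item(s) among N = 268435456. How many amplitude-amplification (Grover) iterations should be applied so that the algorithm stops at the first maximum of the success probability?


After j Grover iterations the success probability is P(j) = sin^2((2j+1)*theta), where sin(theta) = sqrt(k/N).
N = 2^28 = 268435456, k = 12
sin(theta) = sqrt(k/N) = 0.0002114319833
theta = arcsin(sqrt(k/N)) = 0.0002114319849 rad
P(j) reaches its first maximum when (2j+1)*theta is as close as possible to pi/2, i.e. j = round(pi/(4*theta) - 1/2).
pi/(4*theta) - 1/2 = 3714.1611
(For comparison, the common estimate pi/4 * sqrt(N/k) = 3714.6611; the exact maximiser is used here.)
Optimal iterations = 3714

3714


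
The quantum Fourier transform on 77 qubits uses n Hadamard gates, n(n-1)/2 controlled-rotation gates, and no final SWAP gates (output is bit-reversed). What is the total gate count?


Hadamard gates: 77
Controlled rotations: n*(n-1)/2 = 77*76/2 = 2926
SWAP gates: 0 (omitted)
Total = 77 + 2926
= 3003

3003


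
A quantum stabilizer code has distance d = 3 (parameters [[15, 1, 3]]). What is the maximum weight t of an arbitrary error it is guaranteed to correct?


Code parameters: [[15, 1, 3]], distance d = 3.
Number of correctable errors = floor((d-1)/2)
= floor((3 - 1)/2)
= floor(2/2)
= 1

1


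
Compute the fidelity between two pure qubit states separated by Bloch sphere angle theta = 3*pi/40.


For states separated by angle theta on Bloch sphere:
F = cos^2(theta/2)
theta = 3*pi/40 = 0.2356
theta/2 = 0.1178
cos(theta/2) = 0.9931
F = 0.9862

0.9862


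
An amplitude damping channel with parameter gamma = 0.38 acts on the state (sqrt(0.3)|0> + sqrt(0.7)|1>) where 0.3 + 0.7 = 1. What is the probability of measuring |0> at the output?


For amplitude damping with parameter gamma on state sqrt(a)|0> + sqrt(b)|1>:
alpha^2 = 0.3, beta^2 = 0.7
P(|0>) = alpha^2 + gamma * beta^2
= 0.3 + 0.38 * 0.7
= 0.3 + 0.2660
= 0.5660

0.5660


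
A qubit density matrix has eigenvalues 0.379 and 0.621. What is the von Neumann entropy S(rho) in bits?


S = -p*log2(p) - (1-p)*log2(1-p)
p = 0.3790, 1-p = 0.6210
= -0.3790 * log2(0.3790) - 0.6210 * log2(0.6210)
= -(-0.5305) - (-0.4268)
= 0.9573

0.9573


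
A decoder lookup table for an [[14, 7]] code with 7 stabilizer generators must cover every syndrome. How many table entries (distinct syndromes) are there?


Each stabilizer generator gives a binary (+1 or -1) measurement outcome.
With 7 independent generators:
Total syndromes = 2^7
= 128

128


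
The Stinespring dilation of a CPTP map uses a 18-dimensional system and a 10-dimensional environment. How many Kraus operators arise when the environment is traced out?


Tracing out the environment in an orthonormal basis {|i>_E} gives Kraus operators K_i = <i|_E U |0>_E.
Number of Kraus operators = dim(H_env) = d_env
= 10

10


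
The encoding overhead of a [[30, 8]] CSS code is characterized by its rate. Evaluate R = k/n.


Code rate R = k/n
= 8/30
= 0.2667

0.2667


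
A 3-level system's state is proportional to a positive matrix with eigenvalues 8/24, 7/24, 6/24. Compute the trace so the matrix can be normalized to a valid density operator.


tr(M) = sum of eigenvalues
= 8/24 + 7/24 + 6/24
= 21/24
= 0.8750

0.8750


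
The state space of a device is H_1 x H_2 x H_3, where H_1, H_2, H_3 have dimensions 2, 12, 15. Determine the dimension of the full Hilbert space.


dim(H_1 x H_2 x H_3) = 2 * 12 * 15
= 24 * 15
= 360

360


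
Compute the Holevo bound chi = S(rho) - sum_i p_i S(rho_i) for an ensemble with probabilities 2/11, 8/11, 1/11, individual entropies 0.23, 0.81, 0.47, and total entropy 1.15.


chi = S(rho) - sum_i p_i * S(rho_i)
Weighted entropy = 2/11 * 0.23 + 8/11 * 0.81 + 1/11 * 0.47
= 0.6736
chi = 1.15 - 0.6736
= 0.4764

0.4764


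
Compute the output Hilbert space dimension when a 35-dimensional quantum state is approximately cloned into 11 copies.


Output space = H^(tensor 11) where dim(H) = 35
dim = 35^11
= 1225 (after 2 factors)
= 42875 (after 3 factors)
= 1500625 (after 4 factors)
= 52521875 (after 5 factors)
= 1838265625 (after 6 factors)
= 64339296875 (after 7 factors)
= 2251875390625 (after 8 factors)
= 78815638671875 (after 9 factors)
= 2758547353515625 (after 10 factors)
= 96549157373046875 (after 11 factors)
= 96549157373046875

96549157373046875


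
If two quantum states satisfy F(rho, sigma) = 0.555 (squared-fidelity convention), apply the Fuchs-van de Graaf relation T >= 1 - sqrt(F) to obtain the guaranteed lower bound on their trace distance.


Fuchs-van de Graaf (squared-fidelity convention): 1 - sqrt(F) <= T <= sqrt(1 - F).
Lower bound: T >= 1 - sqrt(F)
sqrt(F) = sqrt(0.555) = 0.7450
T >= 1 - 0.7450
T >= 0.2550

0.2550


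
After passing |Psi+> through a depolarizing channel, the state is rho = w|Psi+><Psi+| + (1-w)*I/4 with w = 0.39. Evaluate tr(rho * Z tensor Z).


|Psi+> = (|01> + |10>)/sqrt(2)
For the pure Bell state, <Z_A Z_B> = -1 (Bell-state Pauli correlator).
The maximally-mixed part I/4 has tr(I/4 * P tensor P) = 0 for any traceless Pauli P.
So <Z_A Z_B>_rho = w * (-1) + (1 - w) * 0
= 0.39 * (-1)
= -0.3900

-0.3900


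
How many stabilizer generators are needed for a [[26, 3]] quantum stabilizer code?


For an [[n,k]] stabilizer code:
Number of stabilizer generators = n - k
= 26 - 3
= 23

23


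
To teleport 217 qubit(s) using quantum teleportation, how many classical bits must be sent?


Quantum teleportation requires 2 classical bits per qubit teleported.
217 qubit(s) -> 2 * 217 = 434 classical bits

434


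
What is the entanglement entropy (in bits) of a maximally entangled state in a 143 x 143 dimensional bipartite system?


For a maximally entangled state in d x d:
S = log2(d) = log2(143)
= 7.1599

7.1599


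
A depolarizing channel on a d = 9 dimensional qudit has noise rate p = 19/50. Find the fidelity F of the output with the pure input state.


F = (1-p) + p/d
= (1 - 0.3800) + 0.3800/9
= 0.6200 + 0.0422
= 0.6622

0.6622


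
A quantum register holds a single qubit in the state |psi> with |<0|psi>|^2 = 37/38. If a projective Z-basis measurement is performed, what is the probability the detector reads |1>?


|alpha|^2 = 37/38 = 0.9737
|beta|^2 = 1 - 37/38 = 1/38 = 0.0263
P(|1>) = |beta|^2 = 0.0263

0.0263


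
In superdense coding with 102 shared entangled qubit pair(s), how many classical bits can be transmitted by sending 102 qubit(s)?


Superdense coding allows 2 classical bits per shared entangled pair.
102 pair(s) -> 2 * 102 = 204 classical bits

204


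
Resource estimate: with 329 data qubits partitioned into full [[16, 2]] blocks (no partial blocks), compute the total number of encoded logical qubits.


Each code block uses 16 physical qubits for 2 logical qubit(s).
Number of complete blocks = floor(329 / 16) = 20
Logical qubits = 20 * 2
= 40

40


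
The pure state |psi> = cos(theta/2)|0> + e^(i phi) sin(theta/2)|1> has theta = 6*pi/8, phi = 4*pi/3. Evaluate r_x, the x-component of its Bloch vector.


theta = 2.3562, phi = 4.1888
r_x = sin(theta)*cos(phi) = 0.7071 * -0.5000
r_x = -0.3536

-0.3536


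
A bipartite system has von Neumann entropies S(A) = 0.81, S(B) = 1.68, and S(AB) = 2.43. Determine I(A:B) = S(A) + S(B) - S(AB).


I(A:B) = S(A) + S(B) - S(AB)
= 0.81 + 1.68 - 2.43
= 0.0600

0.0600


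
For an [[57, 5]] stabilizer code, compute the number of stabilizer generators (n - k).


For an [[n,k]] stabilizer code:
Number of stabilizer generators = n - k
= 57 - 5
= 52

52


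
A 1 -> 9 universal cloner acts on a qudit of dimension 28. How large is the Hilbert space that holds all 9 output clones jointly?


Output space = H^(tensor 9) where dim(H) = 28
dim = 28^9
= 784 (after 2 factors)
= 21952 (after 3 factors)
= 614656 (after 4 factors)
= 17210368 (after 5 factors)
= 481890304 (after 6 factors)
= 13492928512 (after 7 factors)
= 377801998336 (after 8 factors)
= 10578455953408 (after 9 factors)
= 10578455953408

10578455953408


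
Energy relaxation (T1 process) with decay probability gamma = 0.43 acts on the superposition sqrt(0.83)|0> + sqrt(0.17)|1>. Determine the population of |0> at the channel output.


For amplitude damping with parameter gamma on state sqrt(a)|0> + sqrt(b)|1>:
alpha^2 = 0.83, beta^2 = 0.17
P(|0>) = alpha^2 + gamma * beta^2
= 0.83 + 0.43 * 0.17
= 0.83 + 0.0731
= 0.9031

0.9031


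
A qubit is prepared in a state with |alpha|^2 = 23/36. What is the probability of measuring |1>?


|alpha|^2 = 23/36 = 0.6389
|beta|^2 = 1 - 23/36 = 13/36 = 0.3611
P(|1>) = |beta|^2 = 0.3611

0.3611


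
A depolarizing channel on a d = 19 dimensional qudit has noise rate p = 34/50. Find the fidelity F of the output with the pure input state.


F = (1-p) + p/d
= (1 - 0.6800) + 0.6800/19
= 0.3200 + 0.0358
= 0.3558

0.3558


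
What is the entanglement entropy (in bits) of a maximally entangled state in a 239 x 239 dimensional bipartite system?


For a maximally entangled state in d x d:
S = log2(d) = log2(239)
= 7.9009

7.9009


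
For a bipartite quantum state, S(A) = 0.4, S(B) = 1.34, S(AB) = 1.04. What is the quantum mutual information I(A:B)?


I(A:B) = S(A) + S(B) - S(AB)
= 0.4 + 1.34 - 1.04
= 0.7000

0.7000


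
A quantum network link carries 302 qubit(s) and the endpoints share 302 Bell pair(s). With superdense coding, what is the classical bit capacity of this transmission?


Superdense coding allows 2 classical bits per shared entangled pair.
302 pair(s) -> 2 * 302 = 604 classical bits

604


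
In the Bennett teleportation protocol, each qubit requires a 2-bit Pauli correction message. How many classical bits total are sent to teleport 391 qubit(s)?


Quantum teleportation requires 2 classical bits per qubit teleported.
391 qubit(s) -> 2 * 391 = 782 classical bits

782


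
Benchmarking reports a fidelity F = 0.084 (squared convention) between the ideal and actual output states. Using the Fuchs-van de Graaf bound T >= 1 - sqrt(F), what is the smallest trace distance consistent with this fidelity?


Fuchs-van de Graaf (squared-fidelity convention): 1 - sqrt(F) <= T <= sqrt(1 - F).
Lower bound: T >= 1 - sqrt(F)
sqrt(F) = sqrt(0.084) = 0.2898
T >= 1 - 0.2898
T >= 0.7102

0.7102


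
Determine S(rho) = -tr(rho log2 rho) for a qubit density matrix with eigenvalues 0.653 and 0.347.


S = -p*log2(p) - (1-p)*log2(1-p)
p = 0.6530, 1-p = 0.3470
= -0.6530 * log2(0.6530) - 0.3470 * log2(0.3470)
= -(-0.4015) - (-0.5299)
= 0.9314

0.9314


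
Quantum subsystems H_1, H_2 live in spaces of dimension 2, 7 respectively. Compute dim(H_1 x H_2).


dim(H_1 x H_2) = 2 * 7
= 14

14


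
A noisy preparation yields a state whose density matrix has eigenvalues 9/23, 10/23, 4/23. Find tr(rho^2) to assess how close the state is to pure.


tr(rho^2) = sum of eigenvalues squared
= (9/23)^2 + (10/23)^2 + (4/23)^2
= (81 + 100 + 16) / 529
= 197/529
= 0.3724

0.3724


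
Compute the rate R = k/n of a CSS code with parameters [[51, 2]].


Code rate R = k/n
= 2/51
= 0.0392

0.0392


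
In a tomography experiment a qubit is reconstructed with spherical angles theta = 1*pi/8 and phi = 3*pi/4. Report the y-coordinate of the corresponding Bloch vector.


theta = 0.3927, phi = 2.3562
r_y = sin(theta)*sin(phi) = 0.3827 * 0.7071
r_y = 0.2706

0.2706


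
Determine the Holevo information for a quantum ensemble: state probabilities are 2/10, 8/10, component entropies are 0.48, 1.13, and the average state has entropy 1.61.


chi = S(rho) - sum_i p_i * S(rho_i)
Weighted entropy = 2/10 * 0.48 + 8/10 * 1.13
= 1.0000
chi = 1.61 - 1.0000
= 0.6100

0.6100


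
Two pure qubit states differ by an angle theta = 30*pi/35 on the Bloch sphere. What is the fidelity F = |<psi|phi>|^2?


For states separated by angle theta on Bloch sphere:
F = cos^2(theta/2)
theta = 30*pi/35 = 2.6928
theta/2 = 1.3464
cos(theta/2) = 0.2225
F = 0.0495

0.0495


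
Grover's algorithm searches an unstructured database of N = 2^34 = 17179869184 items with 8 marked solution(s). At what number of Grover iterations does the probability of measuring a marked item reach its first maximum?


After j Grover iterations the success probability is P(j) = sin^2((2j+1)*theta), where sin(theta) = sqrt(k/N).
N = 2^34 = 17179869184, k = 8
sin(theta) = sqrt(k/N) = 2.157918644e-05
theta = arcsin(sqrt(k/N)) = 2.157918644e-05 rad
P(j) reaches its first maximum when (2j+1)*theta is as close as possible to pi/2, i.e. j = round(pi/(4*theta) - 1/2).
pi/(4*theta) - 1/2 = 36395.5970
(For comparison, the common estimate pi/4 * sqrt(N/k) = 36396.0970; the exact maximiser is used here.)
Optimal iterations = 36396

36396


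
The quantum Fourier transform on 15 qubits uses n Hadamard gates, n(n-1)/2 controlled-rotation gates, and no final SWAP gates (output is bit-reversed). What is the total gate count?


Hadamard gates: 15
Controlled rotations: n*(n-1)/2 = 15*14/2 = 105
SWAP gates: 0 (omitted)
Total = 15 + 105
= 120

120


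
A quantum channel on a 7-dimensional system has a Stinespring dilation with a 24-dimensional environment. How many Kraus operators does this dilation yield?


Tracing out the environment in an orthonormal basis {|i>_E} gives Kraus operators K_i = <i|_E U |0>_E.
Number of Kraus operators = dim(H_env) = d_env
= 24

24


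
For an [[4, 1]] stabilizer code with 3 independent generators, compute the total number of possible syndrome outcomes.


Each stabilizer generator gives a binary (+1 or -1) measurement outcome.
With 3 independent generators:
Total syndromes = 2^3
= 8

8


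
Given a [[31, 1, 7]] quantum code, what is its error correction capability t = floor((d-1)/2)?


Code parameters: [[31, 1, 7]], distance d = 7.
Number of correctable errors = floor((d-1)/2)
= floor((7 - 1)/2)
= floor(6/2)
= 3

3


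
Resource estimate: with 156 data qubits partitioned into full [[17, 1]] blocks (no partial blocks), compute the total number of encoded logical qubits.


Each code block uses 17 physical qubits for 1 logical qubit(s).
Number of complete blocks = floor(156 / 17) = 9
Logical qubits = 9 * 1
= 9

9


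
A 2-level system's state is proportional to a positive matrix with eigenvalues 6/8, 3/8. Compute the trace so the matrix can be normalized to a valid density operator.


tr(M) = sum of eigenvalues
= 6/8 + 3/8
= 9/8
= 1.1250

1.1250


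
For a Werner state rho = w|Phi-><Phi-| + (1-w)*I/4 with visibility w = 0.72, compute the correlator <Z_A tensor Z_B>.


|Phi-> = (|00> - |11>)/sqrt(2)
For the pure Bell state, <Z_A Z_B> = +1 (Bell-state Pauli correlator).
The maximally-mixed part I/4 has tr(I/4 * P tensor P) = 0 for any traceless Pauli P.
So <Z_A Z_B>_rho = w * (+1) + (1 - w) * 0
= 0.72 * (+1)
= 0.7200

0.7200


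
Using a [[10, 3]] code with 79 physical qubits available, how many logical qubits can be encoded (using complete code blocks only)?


Each code block uses 10 physical qubits for 3 logical qubit(s).
Number of complete blocks = floor(79 / 10) = 7
Logical qubits = 7 * 3
= 21

21


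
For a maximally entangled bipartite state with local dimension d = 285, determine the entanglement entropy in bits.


For a maximally entangled state in d x d:
S = log2(d) = log2(285)
= 8.1548

8.1548


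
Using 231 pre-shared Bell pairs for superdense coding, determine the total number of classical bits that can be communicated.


Superdense coding allows 2 classical bits per shared entangled pair.
231 pair(s) -> 2 * 231 = 462 classical bits

462


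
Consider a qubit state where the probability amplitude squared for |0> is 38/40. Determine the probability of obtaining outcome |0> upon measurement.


|alpha|^2 = 38/40 = 0.9500
|beta|^2 = 1 - 38/40 = 2/40 = 0.0500
P(|0>) = |alpha|^2 = 0.9500

0.9500


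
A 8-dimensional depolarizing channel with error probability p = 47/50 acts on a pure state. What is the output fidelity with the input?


F = (1-p) + p/d
= (1 - 0.9400) + 0.9400/8
= 0.0600 + 0.1175
= 0.1775

0.1775


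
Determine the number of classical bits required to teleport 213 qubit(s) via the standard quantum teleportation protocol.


Quantum teleportation requires 2 classical bits per qubit teleported.
213 qubit(s) -> 2 * 213 = 426 classical bits

426


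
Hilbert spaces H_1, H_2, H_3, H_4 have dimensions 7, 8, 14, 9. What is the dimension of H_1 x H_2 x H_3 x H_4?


dim(H_1 x H_2 x H_3 x H_4) = 7 * 8 * 14 * 9
= 56 * 14 * 9
= 784 * 9
= 7056

7056


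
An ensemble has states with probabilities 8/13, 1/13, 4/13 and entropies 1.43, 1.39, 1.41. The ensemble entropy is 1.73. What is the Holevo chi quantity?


chi = S(rho) - sum_i p_i * S(rho_i)
Weighted entropy = 8/13 * 1.43 + 1/13 * 1.39 + 4/13 * 1.41
= 1.4208
chi = 1.73 - 1.4208
= 0.3092

0.3092


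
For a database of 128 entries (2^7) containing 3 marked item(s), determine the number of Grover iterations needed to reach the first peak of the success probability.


After j Grover iterations the success probability is P(j) = sin^2((2j+1)*theta), where sin(theta) = sqrt(k/N).
N = 2^7 = 128, k = 3
sin(theta) = sqrt(k/N) = 0.1530931089
theta = arcsin(sqrt(k/N)) = 0.1536975255 rad
P(j) reaches its first maximum when (2j+1)*theta is as close as possible to pi/2, i.e. j = round(pi/(4*theta) - 1/2).
pi/(4*theta) - 1/2 = 4.6100
(For comparison, the common estimate pi/4 * sqrt(N/k) = 5.1302; the exact maximiser is used here.)
Optimal iterations = 5

5


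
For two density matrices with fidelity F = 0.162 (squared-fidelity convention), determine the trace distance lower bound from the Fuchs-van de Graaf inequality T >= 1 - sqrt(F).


Fuchs-van de Graaf (squared-fidelity convention): 1 - sqrt(F) <= T <= sqrt(1 - F).
Lower bound: T >= 1 - sqrt(F)
sqrt(F) = sqrt(0.162) = 0.4025
T >= 1 - 0.4025
T >= 0.5975

0.5975


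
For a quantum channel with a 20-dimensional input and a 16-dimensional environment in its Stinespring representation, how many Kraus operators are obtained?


Tracing out the environment in an orthonormal basis {|i>_E} gives Kraus operators K_i = <i|_E U |0>_E.
Number of Kraus operators = dim(H_env) = d_env
= 16

16


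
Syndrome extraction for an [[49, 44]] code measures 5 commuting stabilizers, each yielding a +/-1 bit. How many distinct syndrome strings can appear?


Each stabilizer generator gives a binary (+1 or -1) measurement outcome.
With 5 independent generators:
Total syndromes = 2^5
= 32

32


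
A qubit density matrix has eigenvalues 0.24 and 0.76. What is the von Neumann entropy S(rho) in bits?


S = -p*log2(p) - (1-p)*log2(1-p)
p = 0.2400, 1-p = 0.7600
= -0.2400 * log2(0.2400) - 0.7600 * log2(0.7600)
= -(-0.4941) - (-0.3009)
= 0.7950

0.7950


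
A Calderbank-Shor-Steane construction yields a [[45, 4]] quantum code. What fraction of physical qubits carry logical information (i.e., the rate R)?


Code rate R = k/n
= 4/45
= 0.0889

0.0889


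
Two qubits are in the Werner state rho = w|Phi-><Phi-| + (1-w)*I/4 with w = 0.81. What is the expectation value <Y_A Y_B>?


|Phi-> = (|00> - |11>)/sqrt(2)
For the pure Bell state, <Y_A Y_B> = +1 (Bell-state Pauli correlator).
The maximally-mixed part I/4 has tr(I/4 * P tensor P) = 0 for any traceless Pauli P.
So <Y_A Y_B>_rho = w * (+1) + (1 - w) * 0
= 0.81 * (+1)
= 0.8100

0.8100


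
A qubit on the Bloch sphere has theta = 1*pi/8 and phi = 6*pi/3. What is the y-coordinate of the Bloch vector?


theta = 0.3927, phi = 6.2832
r_y = sin(theta)*sin(phi) = 0.3827 * 0.0000
r_y = 0.0000

0.0000


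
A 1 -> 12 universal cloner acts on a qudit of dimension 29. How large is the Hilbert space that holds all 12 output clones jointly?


Output space = H^(tensor 12) where dim(H) = 29
dim = 29^12
= 841 (after 2 factors)
= 24389 (after 3 factors)
= 707281 (after 4 factors)
= 20511149 (after 5 factors)
= 594823321 (after 6 factors)
= 17249876309 (after 7 factors)
= 500246412961 (after 8 factors)
= 14507145975869 (after 9 factors)
= 420707233300201 (after 10 factors)
= 12200509765705829 (after 11 factors)
= 353814783205469041 (after 12 factors)
= 353814783205469041

353814783205469041


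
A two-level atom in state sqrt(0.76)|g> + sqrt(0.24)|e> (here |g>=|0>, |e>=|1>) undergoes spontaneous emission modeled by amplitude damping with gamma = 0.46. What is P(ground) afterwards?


For amplitude damping with parameter gamma on state sqrt(a)|0> + sqrt(b)|1>:
alpha^2 = 0.76, beta^2 = 0.24
P(|0>) = alpha^2 + gamma * beta^2
= 0.76 + 0.46 * 0.24
= 0.76 + 0.1104
= 0.8704

0.8704


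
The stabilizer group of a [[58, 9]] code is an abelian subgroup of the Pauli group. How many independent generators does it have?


For an [[n,k]] stabilizer code:
Number of stabilizer generators = n - k
= 58 - 9
= 49

49


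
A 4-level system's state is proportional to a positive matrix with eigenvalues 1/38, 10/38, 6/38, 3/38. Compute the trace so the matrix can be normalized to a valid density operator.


tr(M) = sum of eigenvalues
= 1/38 + 10/38 + 6/38 + 3/38
= 20/38
= 0.5263

0.5263


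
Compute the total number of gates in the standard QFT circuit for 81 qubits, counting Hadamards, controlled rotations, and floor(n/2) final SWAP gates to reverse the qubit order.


Hadamard gates: 81
Controlled rotations: n*(n-1)/2 = 81*80/2 = 3240
SWAP gates: floor(n/2) = floor(81/2) = 40
Total = 81 + 3240 + 40
= 3361

3361


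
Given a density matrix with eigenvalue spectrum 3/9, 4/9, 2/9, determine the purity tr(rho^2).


tr(rho^2) = sum of eigenvalues squared
= (3/9)^2 + (4/9)^2 + (2/9)^2
= (9 + 16 + 4) / 81
= 29/81
= 0.3580

0.3580


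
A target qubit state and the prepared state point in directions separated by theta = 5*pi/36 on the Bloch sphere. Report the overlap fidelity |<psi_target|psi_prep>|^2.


For states separated by angle theta on Bloch sphere:
F = cos^2(theta/2)
theta = 5*pi/36 = 0.4363
theta/2 = 0.2182
cos(theta/2) = 0.9763
F = 0.9532

0.9532


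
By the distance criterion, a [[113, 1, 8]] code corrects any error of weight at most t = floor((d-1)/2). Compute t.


Code parameters: [[113, 1, 8]], distance d = 8.
Number of correctable errors = floor((d-1)/2)
= floor((8 - 1)/2)
= floor(7/2)
= 3

3


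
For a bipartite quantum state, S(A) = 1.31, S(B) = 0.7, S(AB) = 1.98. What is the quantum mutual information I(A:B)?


I(A:B) = S(A) + S(B) - S(AB)
= 1.31 + 0.7 - 1.98
= 0.0300

0.0300


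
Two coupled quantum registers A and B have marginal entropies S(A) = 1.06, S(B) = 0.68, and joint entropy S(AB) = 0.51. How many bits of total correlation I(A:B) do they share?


I(A:B) = S(A) + S(B) - S(AB)
= 1.06 + 0.68 - 0.51
= 1.2300

1.2300


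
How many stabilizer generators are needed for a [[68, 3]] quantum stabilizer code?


For an [[n,k]] stabilizer code:
Number of stabilizer generators = n - k
= 68 - 3
= 65

65


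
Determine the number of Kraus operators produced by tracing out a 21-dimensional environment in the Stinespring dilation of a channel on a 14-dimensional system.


Tracing out the environment in an orthonormal basis {|i>_E} gives Kraus operators K_i = <i|_E U |0>_E.
Number of Kraus operators = dim(H_env) = d_env
= 21

21


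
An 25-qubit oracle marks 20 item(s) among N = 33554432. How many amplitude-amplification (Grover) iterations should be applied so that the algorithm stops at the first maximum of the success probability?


After j Grover iterations the success probability is P(j) = sin^2((2j+1)*theta), where sin(theta) = sqrt(k/N).
N = 2^25 = 33554432, k = 20
sin(theta) = sqrt(k/N) = 0.0007720404444
theta = arcsin(sqrt(k/N)) = 0.0007720405211 rad
P(j) reaches its first maximum when (2j+1)*theta is as close as possible to pi/2, i.e. j = round(pi/(4*theta) - 1/2).
pi/(4*theta) - 1/2 = 1016.8017
(For comparison, the common estimate pi/4 * sqrt(N/k) = 1017.3018; the exact maximiser is used here.)
Optimal iterations = 1017

1017


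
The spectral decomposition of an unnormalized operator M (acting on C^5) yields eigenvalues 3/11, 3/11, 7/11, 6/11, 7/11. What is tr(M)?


tr(M) = sum of eigenvalues
= 3/11 + 3/11 + 7/11 + 6/11 + 7/11
= 26/11
= 2.3636

2.3636


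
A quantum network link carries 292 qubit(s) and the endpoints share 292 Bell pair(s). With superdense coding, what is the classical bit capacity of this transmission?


Superdense coding allows 2 classical bits per shared entangled pair.
292 pair(s) -> 2 * 292 = 584 classical bits

584


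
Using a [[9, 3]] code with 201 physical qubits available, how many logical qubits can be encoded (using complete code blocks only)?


Each code block uses 9 physical qubits for 3 logical qubit(s).
Number of complete blocks = floor(201 / 9) = 22
Logical qubits = 22 * 3
= 66

66


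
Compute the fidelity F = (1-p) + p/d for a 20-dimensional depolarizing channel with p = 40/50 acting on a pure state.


F = (1-p) + p/d
= (1 - 0.8000) + 0.8000/20
= 0.2000 + 0.0400
= 0.2400

0.2400


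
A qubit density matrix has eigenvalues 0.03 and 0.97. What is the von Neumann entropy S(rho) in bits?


S = -p*log2(p) - (1-p)*log2(1-p)
p = 0.0300, 1-p = 0.9700
= -0.0300 * log2(0.0300) - 0.9700 * log2(0.9700)
= -(-0.1518) - (-0.0426)
= 0.1944

0.1944


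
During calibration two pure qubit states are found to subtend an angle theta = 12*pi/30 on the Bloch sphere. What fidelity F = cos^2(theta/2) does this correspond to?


For states separated by angle theta on Bloch sphere:
F = cos^2(theta/2)
theta = 12*pi/30 = 1.2566
theta/2 = 0.6283
cos(theta/2) = 0.8090
F = 0.6545

0.6545


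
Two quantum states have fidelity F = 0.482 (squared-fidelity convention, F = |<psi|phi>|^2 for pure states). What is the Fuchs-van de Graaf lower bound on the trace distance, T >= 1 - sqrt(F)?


Fuchs-van de Graaf (squared-fidelity convention): 1 - sqrt(F) <= T <= sqrt(1 - F).
Lower bound: T >= 1 - sqrt(F)
sqrt(F) = sqrt(0.482) = 0.6943
T >= 1 - 0.6943
T >= 0.3057

0.3057


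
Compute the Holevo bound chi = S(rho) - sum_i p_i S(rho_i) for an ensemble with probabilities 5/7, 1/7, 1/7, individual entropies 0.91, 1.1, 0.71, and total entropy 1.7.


chi = S(rho) - sum_i p_i * S(rho_i)
Weighted entropy = 5/7 * 0.91 + 1/7 * 1.1 + 1/7 * 0.71
= 0.9086
chi = 1.7 - 0.9086
= 0.7914

0.7914


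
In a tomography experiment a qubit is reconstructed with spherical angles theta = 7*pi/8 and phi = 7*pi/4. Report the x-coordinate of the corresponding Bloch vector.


theta = 2.7489, phi = 5.4978
r_x = sin(theta)*cos(phi) = 0.3827 * 0.7071
r_x = 0.2706

0.2706


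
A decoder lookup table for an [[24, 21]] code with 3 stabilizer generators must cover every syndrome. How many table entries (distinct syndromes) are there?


Each stabilizer generator gives a binary (+1 or -1) measurement outcome.
With 3 independent generators:
Total syndromes = 2^3
= 8

8


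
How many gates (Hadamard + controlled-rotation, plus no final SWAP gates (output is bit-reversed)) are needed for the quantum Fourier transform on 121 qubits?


Hadamard gates: 121
Controlled rotations: n*(n-1)/2 = 121*120/2 = 7260
SWAP gates: 0 (omitted)
Total = 121 + 7260
= 7381

7381


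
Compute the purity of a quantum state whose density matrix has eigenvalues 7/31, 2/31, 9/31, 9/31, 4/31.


tr(rho^2) = sum of eigenvalues squared
= (7/31)^2 + (2/31)^2 + (9/31)^2 + (9/31)^2 + (4/31)^2
= (49 + 4 + 81 + 81 + 16) / 961
= 231/961
= 0.2404

0.2404


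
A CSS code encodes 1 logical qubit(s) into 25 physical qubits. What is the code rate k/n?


Code rate R = k/n
= 1/25
= 0.0400

0.0400


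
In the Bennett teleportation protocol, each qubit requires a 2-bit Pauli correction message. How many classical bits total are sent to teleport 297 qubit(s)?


Quantum teleportation requires 2 classical bits per qubit teleported.
297 qubit(s) -> 2 * 297 = 594 classical bits

594


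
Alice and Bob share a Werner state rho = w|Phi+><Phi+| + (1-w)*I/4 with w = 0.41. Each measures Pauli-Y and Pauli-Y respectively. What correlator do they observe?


|Phi+> = (|00> + |11>)/sqrt(2)
For the pure Bell state, <Y_A Y_B> = -1 (Bell-state Pauli correlator).
The maximally-mixed part I/4 has tr(I/4 * P tensor P) = 0 for any traceless Pauli P.
So <Y_A Y_B>_rho = w * (-1) + (1 - w) * 0
= 0.41 * (-1)
= -0.4100

-0.4100


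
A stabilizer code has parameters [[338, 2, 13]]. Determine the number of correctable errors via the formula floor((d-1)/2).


Code parameters: [[338, 2, 13]], distance d = 13.
Number of correctable errors = floor((d-1)/2)
= floor((13 - 1)/2)
= floor(12/2)
= 6

6


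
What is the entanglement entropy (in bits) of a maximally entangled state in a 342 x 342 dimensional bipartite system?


For a maximally entangled state in d x d:
S = log2(d) = log2(342)
= 8.4179

8.4179


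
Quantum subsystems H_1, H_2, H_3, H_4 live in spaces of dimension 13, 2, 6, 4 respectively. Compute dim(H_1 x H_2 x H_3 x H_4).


dim(H_1 x H_2 x H_3 x H_4) = 13 * 2 * 6 * 4
= 26 * 6 * 4
= 156 * 4
= 624

624


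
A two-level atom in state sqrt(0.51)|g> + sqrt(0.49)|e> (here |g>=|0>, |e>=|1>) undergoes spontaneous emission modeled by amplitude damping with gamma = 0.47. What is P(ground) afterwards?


For amplitude damping with parameter gamma on state sqrt(a)|0> + sqrt(b)|1>:
alpha^2 = 0.51, beta^2 = 0.49
P(|0>) = alpha^2 + gamma * beta^2
= 0.51 + 0.47 * 0.49
= 0.51 + 0.2303
= 0.7403

0.7403


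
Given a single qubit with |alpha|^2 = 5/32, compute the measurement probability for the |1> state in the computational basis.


|alpha|^2 = 5/32 = 0.1562
|beta|^2 = 1 - 5/32 = 27/32 = 0.8438
P(|1>) = |beta|^2 = 0.8438

0.8438


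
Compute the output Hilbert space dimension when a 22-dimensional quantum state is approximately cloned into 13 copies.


Output space = H^(tensor 13) where dim(H) = 22
dim = 22^13
= 484 (after 2 factors)
= 10648 (after 3 factors)
= 234256 (after 4 factors)
= 5153632 (after 5 factors)
= 113379904 (after 6 factors)
= 2494357888 (after 7 factors)
= 54875873536 (after 8 factors)
= 1207269217792 (after 9 factors)
= 26559922791424 (after 10 factors)
= 584318301411328 (after 11 factors)
= 12855002631049216 (after 12 factors)
= 282810057883082752 (after 13 factors)
= 282810057883082752

282810057883082752


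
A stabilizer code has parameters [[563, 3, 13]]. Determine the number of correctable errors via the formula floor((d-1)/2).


Code parameters: [[563, 3, 13]], distance d = 13.
Number of correctable errors = floor((d-1)/2)
= floor((13 - 1)/2)
= floor(12/2)
= 6

6


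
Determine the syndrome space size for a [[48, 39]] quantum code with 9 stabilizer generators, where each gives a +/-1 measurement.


Each stabilizer generator gives a binary (+1 or -1) measurement outcome.
With 9 independent generators:
Total syndromes = 2^9
= 512

512


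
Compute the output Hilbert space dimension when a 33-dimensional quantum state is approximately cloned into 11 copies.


Output space = H^(tensor 11) where dim(H) = 33
dim = 33^11
= 1089 (after 2 factors)
= 35937 (after 3 factors)
= 1185921 (after 4 factors)
= 39135393 (after 5 factors)
= 1291467969 (after 6 factors)
= 42618442977 (after 7 factors)
= 1406408618241 (after 8 factors)
= 46411484401953 (after 9 factors)
= 1531578985264449 (after 10 factors)
= 50542106513726817 (after 11 factors)
= 50542106513726817

50542106513726817


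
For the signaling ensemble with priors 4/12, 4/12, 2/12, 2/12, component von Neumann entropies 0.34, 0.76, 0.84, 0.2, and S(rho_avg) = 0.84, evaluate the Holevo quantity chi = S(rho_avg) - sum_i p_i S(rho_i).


chi = S(rho) - sum_i p_i * S(rho_i)
Weighted entropy = 4/12 * 0.34 + 4/12 * 0.76 + 2/12 * 0.84 + 2/12 * 0.2
= 0.5400
chi = 0.84 - 0.5400
= 0.3000

0.3000


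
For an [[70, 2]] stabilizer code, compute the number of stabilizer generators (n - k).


For an [[n,k]] stabilizer code:
Number of stabilizer generators = n - k
= 70 - 2
= 68

68


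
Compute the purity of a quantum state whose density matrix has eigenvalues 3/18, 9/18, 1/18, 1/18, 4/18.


tr(rho^2) = sum of eigenvalues squared
= (3/18)^2 + (9/18)^2 + (1/18)^2 + (1/18)^2 + (4/18)^2
= (9 + 81 + 1 + 1 + 16) / 324
= 108/324
= 0.3333

0.3333


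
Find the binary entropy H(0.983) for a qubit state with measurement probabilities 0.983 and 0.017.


S = -p*log2(p) - (1-p)*log2(1-p)
p = 0.9830, 1-p = 0.0170
= -0.9830 * log2(0.9830) - 0.0170 * log2(0.0170)
= -(-0.0243) - (-0.0999)
= 0.1242

0.1242


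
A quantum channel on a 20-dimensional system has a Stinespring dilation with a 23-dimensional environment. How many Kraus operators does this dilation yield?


Tracing out the environment in an orthonormal basis {|i>_E} gives Kraus operators K_i = <i|_E U |0>_E.
Number of Kraus operators = dim(H_env) = d_env
= 23

23


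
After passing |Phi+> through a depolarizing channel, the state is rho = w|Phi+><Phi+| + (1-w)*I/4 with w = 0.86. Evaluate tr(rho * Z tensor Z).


|Phi+> = (|00> + |11>)/sqrt(2)
For the pure Bell state, <Z_A Z_B> = +1 (Bell-state Pauli correlator).
The maximally-mixed part I/4 has tr(I/4 * P tensor P) = 0 for any traceless Pauli P.
So <Z_A Z_B>_rho = w * (+1) + (1 - w) * 0
= 0.86 * (+1)
= 0.8600

0.8600


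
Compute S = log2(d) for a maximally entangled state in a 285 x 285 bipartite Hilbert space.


For a maximally entangled state in d x d:
S = log2(d) = log2(285)
= 8.1548

8.1548


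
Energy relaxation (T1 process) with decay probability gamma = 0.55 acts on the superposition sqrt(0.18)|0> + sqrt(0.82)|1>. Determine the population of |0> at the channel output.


For amplitude damping with parameter gamma on state sqrt(a)|0> + sqrt(b)|1>:
alpha^2 = 0.18, beta^2 = 0.82
P(|0>) = alpha^2 + gamma * beta^2
= 0.18 + 0.55 * 0.82
= 0.18 + 0.4510
= 0.6310

0.6310


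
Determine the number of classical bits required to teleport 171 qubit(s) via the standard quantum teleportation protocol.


Quantum teleportation requires 2 classical bits per qubit teleported.
171 qubit(s) -> 2 * 171 = 342 classical bits

342


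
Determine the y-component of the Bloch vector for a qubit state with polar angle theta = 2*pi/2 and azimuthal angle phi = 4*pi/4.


theta = 3.1416, phi = 3.1416
r_y = sin(theta)*sin(phi) = 0.0000 * 0.0000
r_y = 0.0000

0.0000


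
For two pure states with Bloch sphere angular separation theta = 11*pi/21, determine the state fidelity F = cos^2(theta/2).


For states separated by angle theta on Bloch sphere:
F = cos^2(theta/2)
theta = 11*pi/21 = 1.6456
theta/2 = 0.8228
cos(theta/2) = 0.6802
F = 0.4626

0.4626


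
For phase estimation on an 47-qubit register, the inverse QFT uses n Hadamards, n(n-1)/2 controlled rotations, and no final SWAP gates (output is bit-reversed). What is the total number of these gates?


Hadamard gates: 47
Controlled rotations: n*(n-1)/2 = 47*46/2 = 1081
SWAP gates: 0 (omitted)
Total = 47 + 1081
= 1128

1128
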